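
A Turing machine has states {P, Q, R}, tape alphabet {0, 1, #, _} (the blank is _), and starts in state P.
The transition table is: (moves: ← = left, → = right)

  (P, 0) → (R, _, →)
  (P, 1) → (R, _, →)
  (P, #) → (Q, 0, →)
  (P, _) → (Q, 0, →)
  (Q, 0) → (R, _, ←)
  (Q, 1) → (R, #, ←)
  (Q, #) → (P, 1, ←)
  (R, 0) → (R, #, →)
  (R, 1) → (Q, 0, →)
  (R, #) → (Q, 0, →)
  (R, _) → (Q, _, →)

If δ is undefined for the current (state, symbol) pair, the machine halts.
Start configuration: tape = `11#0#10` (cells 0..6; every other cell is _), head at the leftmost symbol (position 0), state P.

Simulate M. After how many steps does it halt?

19

P | [1]1#0#10_   read 1 → write _, move →, go to R
R | _[1]#0#10_   read 1 → write 0, move →, go to Q
Q | _0[#]0#10_   read # → write 1, move ←, go to P
P | _[0]10#10_   read 0 → write _, move →, go to R
R | __[1]0#10_   read 1 → write 0, move →, go to Q
Q | __0[0]#10_   read 0 → write _, move ←, go to R
R | __[0]_#10_   read 0 → write #, move →, go to R
R | __#[_]#10_   read _ → write _, move →, go to Q
Q | __#_[#]10_   read # → write 1, move ←, go to P
P | __#[_]110_   read _ → write 0, move →, go to Q
Q | __#0[1]10_   read 1 → write #, move ←, go to R
R | __#[0]#10_   read 0 → write #, move →, go to R
R | __##[#]10_   read # → write 0, move →, go to Q
Q | __##0[1]0_   read 1 → write #, move ←, go to R
R | __##[0]#0_   read 0 → write #, move →, go to R
R | __###[#]0_   read # → write 0, move →, go to Q
Q | __###0[0]_   read 0 → write _, move ←, go to R
R | __###[0]__   read 0 → write #, move →, go to R
R | __####[_]_   read _ → write _, move →, go to Q
Q | __####_[_]
M halts after 19 transitions.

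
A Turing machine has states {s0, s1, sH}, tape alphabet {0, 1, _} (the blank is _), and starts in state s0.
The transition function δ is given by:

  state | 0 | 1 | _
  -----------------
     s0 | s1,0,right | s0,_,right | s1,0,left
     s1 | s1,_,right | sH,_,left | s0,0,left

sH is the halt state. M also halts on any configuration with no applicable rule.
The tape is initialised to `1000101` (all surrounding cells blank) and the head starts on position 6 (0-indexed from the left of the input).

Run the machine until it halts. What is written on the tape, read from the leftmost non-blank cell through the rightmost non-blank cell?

s0 | 100010[1]____   read 1 → write _, move right, go to s0
s0 | 100010_[_]___   read _ → write 0, move left, go to s1
s1 | 100010[_]0___   read _ → write 0, move left, go to s0
s0 | 10001[0]00___   read 0 → write 0, move right, go to s1
s1 | 100010[0]0___   read 0 → write _, move right, go to s1
s1 | 100010_[0]___   read 0 → write _, move right, go to s1
s1 | 100010__[_]__   read _ → write 0, move left, go to s0
s0 | 100010_[_]0__   read _ → write 0, move left, go to s1
s1 | 100010[_]00__   read _ → write 0, move left, go to s0
s0 | 10001[0]000__   read 0 → write 0, move right, go to s1
s1 | 100010[0]00__   read 0 → write _, move right, go to s1
s1 | 100010_[0]0__   read 0 → write _, move right, go to s1
s1 | 100010__[0]__   read 0 → write _, move right, go to s1
s1 | 100010___[_]_   read _ → write 0, move left, go to s0
s0 | 100010__[_]0_   read _ → write 0, move left, go to s1
s1 | 100010_[_]00_   read _ → write 0, move left, go to s0
s0 | 100010[_]000_   read _ → write 0, move left, go to s1
s1 | 10001[0]0000_   read 0 → write _, move right, go to s1
s1 | 10001_[0]000_   read 0 → write _, move right, go to s1
s1 | 10001__[0]00_   read 0 → write _, move right, go to s1
s1 | 10001___[0]0_   read 0 → write _, move right, go to s1
s1 | 10001____[0]_   read 0 → write _, move right, go to s1
s1 | 10001_____[_]   read _ → write 0, move left, go to s0
s0 | 10001____[_]0   read _ → write 0, move left, go to s1
s1 | 10001___[_]00   read _ → write 0, move left, go to s0
s0 | 10001__[_]000   read _ → write 0, move left, go to s1
s1 | 10001_[_]0000   read _ → write 0, move left, go to s0
s0 | 10001[_]00000   read _ → write 0, move left, go to s1
s1 | 1000[1]000000   read 1 → write _, move left, go to sH
sH | 100[0]_000000
The non-blank tape span at halt is 1000_000000.

1000_000000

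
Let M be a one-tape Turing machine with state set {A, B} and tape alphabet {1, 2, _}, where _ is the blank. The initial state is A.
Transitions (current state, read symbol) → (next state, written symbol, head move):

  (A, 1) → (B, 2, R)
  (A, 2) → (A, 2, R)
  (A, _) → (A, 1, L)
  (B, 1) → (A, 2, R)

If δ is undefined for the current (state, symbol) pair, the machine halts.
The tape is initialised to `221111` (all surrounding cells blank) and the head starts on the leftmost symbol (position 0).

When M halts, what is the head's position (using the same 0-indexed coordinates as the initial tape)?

A | [2]21111__   read 2 → write 2, move R, go to A
A | 2[2]1111__   read 2 → write 2, move R, go to A
A | 22[1]111__   read 1 → write 2, move R, go to B
B | 222[1]11__   read 1 → write 2, move R, go to A
A | 2222[1]1__   read 1 → write 2, move R, go to B
B | 22222[1]__   read 1 → write 2, move R, go to A
A | 222222[_]_   read _ → write 1, move L, go to A
A | 22222[2]1_   read 2 → write 2, move R, go to A
A | 222222[1]_   read 1 → write 2, move R, go to B
B | 2222222[_]
At halt the head is at cell 7.

7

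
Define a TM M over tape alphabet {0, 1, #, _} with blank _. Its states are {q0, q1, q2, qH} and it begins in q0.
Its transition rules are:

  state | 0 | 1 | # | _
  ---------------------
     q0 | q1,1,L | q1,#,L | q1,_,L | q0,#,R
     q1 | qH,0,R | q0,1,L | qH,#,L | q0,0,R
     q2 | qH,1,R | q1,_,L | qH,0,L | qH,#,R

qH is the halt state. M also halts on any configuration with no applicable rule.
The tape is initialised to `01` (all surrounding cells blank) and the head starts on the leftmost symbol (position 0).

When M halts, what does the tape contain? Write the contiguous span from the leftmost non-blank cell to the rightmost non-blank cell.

state=q0 head=0 tape=_[0]1   (q0,0)→(q1,1,L)
state=q1 head=-1 tape=[_]11   (q1,_)→(q0,0,R)
state=q0 head=0 tape=0[1]1   (q0,1)→(q1,#,L)
state=q1 head=-1 tape=[0]#1   (q1,0)→(qH,0,R)
state=qH head=0 tape=0[#]1
The non-blank tape span at halt is 0#1.

0#1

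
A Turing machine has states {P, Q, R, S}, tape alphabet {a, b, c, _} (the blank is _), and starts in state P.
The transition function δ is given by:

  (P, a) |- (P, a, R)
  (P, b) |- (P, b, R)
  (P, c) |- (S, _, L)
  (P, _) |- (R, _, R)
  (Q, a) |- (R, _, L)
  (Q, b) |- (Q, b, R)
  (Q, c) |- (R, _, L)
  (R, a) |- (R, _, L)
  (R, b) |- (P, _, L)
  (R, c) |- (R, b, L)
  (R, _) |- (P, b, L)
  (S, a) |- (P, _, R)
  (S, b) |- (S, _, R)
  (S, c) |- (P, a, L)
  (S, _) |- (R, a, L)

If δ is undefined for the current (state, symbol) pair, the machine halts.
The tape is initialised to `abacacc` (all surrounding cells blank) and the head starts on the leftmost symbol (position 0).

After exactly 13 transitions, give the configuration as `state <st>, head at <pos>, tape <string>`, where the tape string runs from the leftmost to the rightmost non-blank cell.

state R, head at 3, tape ab_b_cc

P | [a]bacacc   read a → write a, move R, go to P
P | a[b]acacc   read b → write b, move R, go to P
P | ab[a]cacc   read a → write a, move R, go to P
P | aba[c]acc   read c → write _, move L, go to S
S | ab[a]_acc   read a → write _, move R, go to P
P | ab_[_]acc   read _ → write _, move R, go to R
R | ab__[a]cc   read a → write _, move L, go to R
R | ab_[_]_cc   read _ → write b, move L, go to P
P | ab[_]b_cc   read _ → write _, move R, go to R
R | ab_[b]_cc   read b → write _, move L, go to P
P | ab[_]__cc   read _ → write _, move R, go to R
R | ab_[_]_cc   read _ → write b, move L, go to P
P | ab[_]b_cc   read _ → write _, move R, go to R
R | ab_[b]_cc
After 13 steps: state R, head at 3, tape ab_b_cc.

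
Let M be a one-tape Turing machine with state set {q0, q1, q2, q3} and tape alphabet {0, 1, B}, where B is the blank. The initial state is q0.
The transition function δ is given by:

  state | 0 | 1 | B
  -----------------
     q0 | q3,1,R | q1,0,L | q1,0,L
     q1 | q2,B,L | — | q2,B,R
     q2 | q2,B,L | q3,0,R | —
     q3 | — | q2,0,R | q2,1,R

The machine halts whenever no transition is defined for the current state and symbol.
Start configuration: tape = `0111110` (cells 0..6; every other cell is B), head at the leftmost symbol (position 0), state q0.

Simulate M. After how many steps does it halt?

state=q0 head=0 tape=[0]111110   (q0,0)→(q3,1,R)
state=q3 head=1 tape=1[1]11110   (q3,1)→(q2,0,R)
state=q2 head=2 tape=10[1]1110   (q2,1)→(q3,0,R)
state=q3 head=3 tape=100[1]110   (q3,1)→(q2,0,R)
state=q2 head=4 tape=1000[1]10   (q2,1)→(q3,0,R)
state=q3 head=5 tape=10000[1]0   (q3,1)→(q2,0,R)
state=q2 head=6 tape=100000[0]   (q2,0)→(q2,B,L)
state=q2 head=5 tape=10000[0]B   (q2,0)→(q2,B,L)
state=q2 head=4 tape=1000[0]BB   (q2,0)→(q2,B,L)
state=q2 head=3 tape=100[0]BBB   (q2,0)→(q2,B,L)
state=q2 head=2 tape=10[0]BBBB   (q2,0)→(q2,B,L)
state=q2 head=1 tape=1[0]BBBBB   (q2,0)→(q2,B,L)
state=q2 head=0 tape=[1]BBBBBB   (q2,1)→(q3,0,R)
state=q3 head=1 tape=0[B]BBBBB   (q3,B)→(q2,1,R)
state=q2 head=2 tape=01[B]BBBB
M halts after 14 transitions.

14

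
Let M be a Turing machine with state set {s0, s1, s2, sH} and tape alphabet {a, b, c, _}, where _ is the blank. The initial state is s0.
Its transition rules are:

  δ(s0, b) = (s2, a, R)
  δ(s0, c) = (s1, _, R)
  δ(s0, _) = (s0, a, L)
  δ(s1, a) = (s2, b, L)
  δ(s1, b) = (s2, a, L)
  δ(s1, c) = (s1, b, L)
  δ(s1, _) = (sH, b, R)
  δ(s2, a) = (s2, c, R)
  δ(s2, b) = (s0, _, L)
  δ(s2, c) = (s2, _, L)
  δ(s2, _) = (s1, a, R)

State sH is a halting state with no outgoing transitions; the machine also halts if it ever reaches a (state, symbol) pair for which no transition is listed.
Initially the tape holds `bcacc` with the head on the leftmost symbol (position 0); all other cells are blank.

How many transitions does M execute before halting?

s0 | [b]cacc   read b → write a, move R, go to s2
s2 | a[c]acc   read c → write _, move L, go to s2
s2 | [a]_acc   read a → write c, move R, go to s2
s2 | c[_]acc   read _ → write a, move R, go to s1
s1 | ca[a]cc   read a → write b, move L, go to s2
s2 | c[a]bcc   read a → write c, move R, go to s2
s2 | cc[b]cc   read b → write _, move L, go to s0
s0 | c[c]_cc   read c → write _, move R, go to s1
s1 | c_[_]cc   read _ → write b, move R, go to sH
sH | c_b[c]c
M halts after 9 transitions.

9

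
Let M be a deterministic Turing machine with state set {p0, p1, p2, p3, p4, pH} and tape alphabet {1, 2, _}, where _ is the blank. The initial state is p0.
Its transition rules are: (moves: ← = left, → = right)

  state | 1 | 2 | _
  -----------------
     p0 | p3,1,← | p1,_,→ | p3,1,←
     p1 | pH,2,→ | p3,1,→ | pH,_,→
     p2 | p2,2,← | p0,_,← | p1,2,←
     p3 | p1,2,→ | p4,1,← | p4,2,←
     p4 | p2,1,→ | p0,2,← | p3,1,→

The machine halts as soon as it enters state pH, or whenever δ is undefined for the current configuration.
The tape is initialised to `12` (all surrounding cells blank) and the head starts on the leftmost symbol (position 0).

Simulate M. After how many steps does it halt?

9

p0 | ____[1]2   read 1 → write 1, move ←, go to p3
p3 | ___[_]12   read _ → write 2, move ←, go to p4
p4 | __[_]212   read _ → write 1, move →, go to p3
p3 | __1[2]12   read 2 → write 1, move ←, go to p4
p4 | __[1]112   read 1 → write 1, move →, go to p2
p2 | __1[1]12   read 1 → write 2, move ←, go to p2
p2 | __[1]212   read 1 → write 2, move ←, go to p2
p2 | _[_]2212   read _ → write 2, move ←, go to p1
p1 | [_]22212   read _ → write _, move →, go to pH
pH | _[2]2212
M halts after 9 transitions.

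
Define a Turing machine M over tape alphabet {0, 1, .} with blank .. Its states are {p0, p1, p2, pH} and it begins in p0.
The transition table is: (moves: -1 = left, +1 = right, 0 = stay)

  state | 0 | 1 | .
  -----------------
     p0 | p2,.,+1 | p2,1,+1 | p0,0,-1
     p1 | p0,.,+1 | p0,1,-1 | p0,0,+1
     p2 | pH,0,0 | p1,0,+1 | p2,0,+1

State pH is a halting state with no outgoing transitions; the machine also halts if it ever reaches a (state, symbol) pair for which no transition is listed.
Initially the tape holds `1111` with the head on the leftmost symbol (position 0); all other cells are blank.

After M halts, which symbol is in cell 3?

0

state=p0 head=0 tape=[1]111..   (p0,1)→(p2,1,+1)
state=p2 head=1 tape=1[1]11..   (p2,1)→(p1,0,+1)
state=p1 head=2 tape=10[1]1..   (p1,1)→(p0,1,-1)
state=p0 head=1 tape=1[0]11..   (p0,0)→(p2,.,+1)
state=p2 head=2 tape=1.[1]1..   (p2,1)→(p1,0,+1)
state=p1 head=3 tape=1.0[1]..   (p1,1)→(p0,1,-1)
state=p0 head=2 tape=1.[0]1..   (p0,0)→(p2,.,+1)
state=p2 head=3 tape=1..[1]..   (p2,1)→(p1,0,+1)
state=p1 head=4 tape=1..0[.].   (p1,.)→(p0,0,+1)
state=p0 head=5 tape=1..00[.]   (p0,.)→(p0,0,-1)
state=p0 head=4 tape=1..0[0]0   (p0,0)→(p2,.,+1)
state=p2 head=5 tape=1..0.[0]   (p2,0)→(pH,0,0)
state=pH head=5 tape=1..0.[0]
Cell 3 holds 0 when M halts.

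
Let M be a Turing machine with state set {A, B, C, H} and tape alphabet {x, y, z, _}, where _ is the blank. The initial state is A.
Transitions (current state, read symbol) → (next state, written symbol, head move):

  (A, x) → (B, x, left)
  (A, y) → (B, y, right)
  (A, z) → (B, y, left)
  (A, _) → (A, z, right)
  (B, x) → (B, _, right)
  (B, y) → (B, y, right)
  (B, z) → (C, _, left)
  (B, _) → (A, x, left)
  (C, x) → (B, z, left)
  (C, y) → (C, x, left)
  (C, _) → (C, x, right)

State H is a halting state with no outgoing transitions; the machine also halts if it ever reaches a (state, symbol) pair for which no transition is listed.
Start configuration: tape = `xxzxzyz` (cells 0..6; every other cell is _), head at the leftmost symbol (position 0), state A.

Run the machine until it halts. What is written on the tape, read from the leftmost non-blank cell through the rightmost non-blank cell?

A | ___[x]xzxzyz   read x → write x, move left, go to B
B | __[_]xxzxzyz   read _ → write x, move left, go to A
A | _[_]xxxzxzyz   read _ → write z, move right, go to A
A | _z[x]xxzxzyz   read x → write x, move left, go to B
B | _[z]xxxzxzyz   read z → write _, move left, go to C
C | [_]_xxxzxzyz   read _ → write x, move right, go to C
C | x[_]xxxzxzyz   read _ → write x, move right, go to C
C | xx[x]xxzxzyz   read x → write z, move left, go to B
B | x[x]zxxzxzyz   read x → write _, move right, go to B
B | x_[z]xxzxzyz   read z → write _, move left, go to C
C | x[_]_xxzxzyz   read _ → write x, move right, go to C
C | xx[_]xxzxzyz   read _ → write x, move right, go to C
C | xxx[x]xzxzyz   read x → write z, move left, go to B
B | xx[x]zxzxzyz   read x → write _, move right, go to B
B | xx_[z]xzxzyz   read z → write _, move left, go to C
C | xx[_]_xzxzyz   read _ → write x, move right, go to C
C | xxx[_]xzxzyz   read _ → write x, move right, go to C
C | xxxx[x]zxzyz   read x → write z, move left, go to B
B | xxx[x]zzxzyz   read x → write _, move right, go to B
B | xxx_[z]zxzyz   read z → write _, move left, go to C
C | xxx[_]_zxzyz   read _ → write x, move right, go to C
C | xxxx[_]zxzyz   read _ → write x, move right, go to C
C | xxxxx[z]xzyz
The non-blank tape span at halt is xxxxxzxzyz.

xxxxxzxzyz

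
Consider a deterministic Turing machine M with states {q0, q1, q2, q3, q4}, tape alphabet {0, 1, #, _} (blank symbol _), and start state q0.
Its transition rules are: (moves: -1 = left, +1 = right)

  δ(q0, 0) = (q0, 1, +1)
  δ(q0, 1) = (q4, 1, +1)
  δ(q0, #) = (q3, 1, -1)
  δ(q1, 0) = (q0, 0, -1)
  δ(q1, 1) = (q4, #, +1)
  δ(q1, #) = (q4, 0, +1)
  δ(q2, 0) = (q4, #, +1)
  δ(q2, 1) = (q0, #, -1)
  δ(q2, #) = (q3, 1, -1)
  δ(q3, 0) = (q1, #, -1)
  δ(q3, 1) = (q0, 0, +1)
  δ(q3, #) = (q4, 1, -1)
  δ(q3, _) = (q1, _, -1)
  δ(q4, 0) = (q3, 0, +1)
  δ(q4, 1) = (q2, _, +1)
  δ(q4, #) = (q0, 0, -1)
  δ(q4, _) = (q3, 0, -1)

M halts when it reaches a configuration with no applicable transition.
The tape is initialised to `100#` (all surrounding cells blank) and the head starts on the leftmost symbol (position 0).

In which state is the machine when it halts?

q0 | [1]00#__   read 1 → write 1, move +1, go to q4
q4 | 1[0]0#__   read 0 → write 0, move +1, go to q3
q3 | 10[0]#__   read 0 → write #, move -1, go to q1
q1 | 1[0]##__   read 0 → write 0, move -1, go to q0
q0 | [1]0##__   read 1 → write 1, move +1, go to q4
q4 | 1[0]##__   read 0 → write 0, move +1, go to q3
q3 | 10[#]#__   read # → write 1, move -1, go to q4
q4 | 1[0]1#__   read 0 → write 0, move +1, go to q3
q3 | 10[1]#__   read 1 → write 0, move +1, go to q0
q0 | 100[#]__   read # → write 1, move -1, go to q3
q3 | 10[0]1__   read 0 → write #, move -1, go to q1
q1 | 1[0]#1__   read 0 → write 0, move -1, go to q0
q0 | [1]0#1__   read 1 → write 1, move +1, go to q4
q4 | 1[0]#1__   read 0 → write 0, move +1, go to q3
q3 | 10[#]1__   read # → write 1, move -1, go to q4
q4 | 1[0]11__   read 0 → write 0, move +1, go to q3
q3 | 10[1]1__   read 1 → write 0, move +1, go to q0
q0 | 100[1]__   read 1 → write 1, move +1, go to q4
q4 | 1001[_]_   read _ → write 0, move -1, go to q3
q3 | 100[1]0_   read 1 → write 0, move +1, go to q0
q0 | 1000[0]_   read 0 → write 1, move +1, go to q0
q0 | 10001[_]
No transition is defined for (q0, _); M halts in state q0.

q0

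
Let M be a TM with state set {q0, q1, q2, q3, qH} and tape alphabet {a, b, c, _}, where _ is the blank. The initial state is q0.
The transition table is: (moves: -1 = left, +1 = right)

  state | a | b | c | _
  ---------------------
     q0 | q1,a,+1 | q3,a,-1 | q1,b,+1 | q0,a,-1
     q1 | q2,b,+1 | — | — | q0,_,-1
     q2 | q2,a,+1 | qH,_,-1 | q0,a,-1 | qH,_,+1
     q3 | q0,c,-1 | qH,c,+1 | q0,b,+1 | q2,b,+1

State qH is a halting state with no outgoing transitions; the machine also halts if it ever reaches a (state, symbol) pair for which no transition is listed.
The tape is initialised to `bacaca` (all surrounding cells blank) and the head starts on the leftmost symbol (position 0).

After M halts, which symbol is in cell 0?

q0 | _[b]acaca__   read b → write a, move -1, go to q3
q3 | [_]aacaca__   read _ → write b, move +1, go to q2
q2 | b[a]acaca__   read a → write a, move +1, go to q2
q2 | ba[a]caca__   read a → write a, move +1, go to q2
q2 | baa[c]aca__   read c → write a, move -1, go to q0
q0 | ba[a]aaca__   read a → write a, move +1, go to q1
q1 | baa[a]aca__   read a → write b, move +1, go to q2
q2 | baab[a]ca__   read a → write a, move +1, go to q2
q2 | baaba[c]a__   read c → write a, move -1, go to q0
q0 | baab[a]aa__   read a → write a, move +1, go to q1
q1 | baaba[a]a__   read a → write b, move +1, go to q2
q2 | baabab[a]__   read a → write a, move +1, go to q2
q2 | baababa[_]_   read _ → write _, move +1, go to qH
qH | baababa_[_]
Cell 0 holds a when M halts.

a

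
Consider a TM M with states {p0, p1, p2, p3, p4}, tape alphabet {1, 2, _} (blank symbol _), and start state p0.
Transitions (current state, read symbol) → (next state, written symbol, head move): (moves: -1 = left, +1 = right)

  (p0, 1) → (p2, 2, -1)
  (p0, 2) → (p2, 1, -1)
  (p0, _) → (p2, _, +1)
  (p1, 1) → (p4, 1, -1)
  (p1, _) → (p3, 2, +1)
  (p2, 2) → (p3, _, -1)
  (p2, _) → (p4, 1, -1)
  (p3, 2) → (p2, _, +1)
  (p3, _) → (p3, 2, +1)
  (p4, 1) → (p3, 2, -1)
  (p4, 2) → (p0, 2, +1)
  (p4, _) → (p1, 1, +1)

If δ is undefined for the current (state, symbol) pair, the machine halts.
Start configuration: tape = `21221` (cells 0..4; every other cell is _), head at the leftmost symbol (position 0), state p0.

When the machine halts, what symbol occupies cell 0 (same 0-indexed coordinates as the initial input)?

1

p0 | ___[2]1221   read 2 → write 1, move -1, go to p2
p2 | __[_]11221   read _ → write 1, move -1, go to p4
p4 | _[_]111221   read _ → write 1, move +1, go to p1
p1 | _1[1]11221   read 1 → write 1, move -1, go to p4
p4 | _[1]111221   read 1 → write 2, move -1, go to p3
p3 | [_]2111221   read _ → write 2, move +1, go to p3
p3 | 2[2]111221   read 2 → write _, move +1, go to p2
p2 | 2_[1]11221
Cell 0 holds 1 when M halts.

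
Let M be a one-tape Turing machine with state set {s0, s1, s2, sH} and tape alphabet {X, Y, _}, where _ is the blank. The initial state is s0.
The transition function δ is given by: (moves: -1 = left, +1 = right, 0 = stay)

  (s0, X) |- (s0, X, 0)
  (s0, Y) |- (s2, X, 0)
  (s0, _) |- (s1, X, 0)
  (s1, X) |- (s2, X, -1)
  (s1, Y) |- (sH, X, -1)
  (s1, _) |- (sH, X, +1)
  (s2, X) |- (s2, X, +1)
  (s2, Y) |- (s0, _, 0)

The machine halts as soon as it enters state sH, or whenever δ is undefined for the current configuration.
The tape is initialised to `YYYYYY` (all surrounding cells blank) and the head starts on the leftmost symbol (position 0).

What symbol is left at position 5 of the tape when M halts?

X

s0 | [Y]YYYYY_   read Y → write X, move 0, go to s2
s2 | [X]YYYYY_   read X → write X, move +1, go to s2
s2 | X[Y]YYYY_   read Y → write _, move 0, go to s0
s0 | X[_]YYYY_   read _ → write X, move 0, go to s1
s1 | X[X]YYYY_   read X → write X, move -1, go to s2
s2 | [X]XYYYY_   read X → write X, move +1, go to s2
s2 | X[X]YYYY_   read X → write X, move +1, go to s2
s2 | XX[Y]YYY_   read Y → write _, move 0, go to s0
s0 | XX[_]YYY_   read _ → write X, move 0, go to s1
s1 | XX[X]YYY_   read X → write X, move -1, go to s2
s2 | X[X]XYYY_   read X → write X, move +1, go to s2
s2 | XX[X]YYY_   read X → write X, move +1, go to s2
s2 | XXX[Y]YY_   read Y → write _, move 0, go to s0
s0 | XXX[_]YY_   read _ → write X, move 0, go to s1
s1 | XXX[X]YY_   read X → write X, move -1, go to s2
s2 | XX[X]XYY_   read X → write X, move +1, go to s2
s2 | XXX[X]YY_   read X → write X, move +1, go to s2
s2 | XXXX[Y]Y_   read Y → write _, move 0, go to s0
s0 | XXXX[_]Y_   read _ → write X, move 0, go to s1
s1 | XXXX[X]Y_   read X → write X, move -1, go to s2
s2 | XXX[X]XY_   read X → write X, move +1, go to s2
s2 | XXXX[X]Y_   read X → write X, move +1, go to s2
s2 | XXXXX[Y]_   read Y → write _, move 0, go to s0
s0 | XXXXX[_]_   read _ → write X, move 0, go to s1
s1 | XXXXX[X]_   read X → write X, move -1, go to s2
s2 | XXXX[X]X_   read X → write X, move +1, go to s2
s2 | XXXXX[X]_   read X → write X, move +1, go to s2
s2 | XXXXXX[_]
Cell 5 holds X when M halts.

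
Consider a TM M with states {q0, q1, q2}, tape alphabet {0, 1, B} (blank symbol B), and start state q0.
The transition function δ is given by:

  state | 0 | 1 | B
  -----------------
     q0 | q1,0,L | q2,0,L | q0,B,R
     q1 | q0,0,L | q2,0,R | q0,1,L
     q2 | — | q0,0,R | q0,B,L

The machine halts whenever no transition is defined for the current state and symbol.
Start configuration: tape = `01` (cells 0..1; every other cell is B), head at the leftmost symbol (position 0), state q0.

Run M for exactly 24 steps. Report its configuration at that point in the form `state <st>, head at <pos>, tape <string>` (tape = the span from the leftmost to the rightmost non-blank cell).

state=q0 head=0 tape=BBBBB[0]1   (q0,0)→(q1,0,L)
state=q1 head=-1 tape=BBBB[B]01   (q1,B)→(q0,1,L)
state=q0 head=-2 tape=BBB[B]101   (q0,B)→(q0,B,R)
state=q0 head=-1 tape=BBBB[1]01   (q0,1)→(q2,0,L)
state=q2 head=-2 tape=BBB[B]001   (q2,B)→(q0,B,L)
state=q0 head=-3 tape=BB[B]B001   (q0,B)→(q0,B,R)
state=q0 head=-2 tape=BBB[B]001   (q0,B)→(q0,B,R)
state=q0 head=-1 tape=BBBB[0]01   (q0,0)→(q1,0,L)
state=q1 head=-2 tape=BBB[B]001   (q1,B)→(q0,1,L)
state=q0 head=-3 tape=BB[B]1001   (q0,B)→(q0,B,R)
state=q0 head=-2 tape=BBB[1]001   (q0,1)→(q2,0,L)
state=q2 head=-3 tape=BB[B]0001   (q2,B)→(q0,B,L)
state=q0 head=-4 tape=B[B]B0001   (q0,B)→(q0,B,R)
state=q0 head=-3 tape=BB[B]0001   (q0,B)→(q0,B,R)
state=q0 head=-2 tape=BBB[0]001   (q0,0)→(q1,0,L)
state=q1 head=-3 tape=BB[B]0001   (q1,B)→(q0,1,L)
state=q0 head=-4 tape=B[B]10001   (q0,B)→(q0,B,R)
state=q0 head=-3 tape=BB[1]0001   (q0,1)→(q2,0,L)
state=q2 head=-4 tape=B[B]00001   (q2,B)→(q0,B,L)
state=q0 head=-5 tape=[B]B00001   (q0,B)→(q0,B,R)
state=q0 head=-4 tape=B[B]00001   (q0,B)→(q0,B,R)
state=q0 head=-3 tape=BB[0]0001   (q0,0)→(q1,0,L)
state=q1 head=-4 tape=B[B]00001   (q1,B)→(q0,1,L)
state=q0 head=-5 tape=[B]100001   (q0,B)→(q0,B,R)
state=q0 head=-4 tape=B[1]00001
After 24 steps: state q0, head at -4, tape 100001.

state q0, head at -4, tape 100001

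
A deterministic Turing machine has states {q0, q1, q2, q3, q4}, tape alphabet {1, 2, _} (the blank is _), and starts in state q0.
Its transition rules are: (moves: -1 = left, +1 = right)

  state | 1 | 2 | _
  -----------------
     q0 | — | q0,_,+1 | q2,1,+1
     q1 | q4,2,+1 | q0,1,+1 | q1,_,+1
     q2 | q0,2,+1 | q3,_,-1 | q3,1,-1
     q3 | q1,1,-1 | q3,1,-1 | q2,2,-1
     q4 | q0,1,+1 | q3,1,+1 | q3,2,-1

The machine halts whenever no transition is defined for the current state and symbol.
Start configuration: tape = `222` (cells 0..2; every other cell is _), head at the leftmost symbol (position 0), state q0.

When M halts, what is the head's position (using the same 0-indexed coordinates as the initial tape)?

state=q0 head=0 tape=[2]22____   (q0,2)→(q0,_,+1)
state=q0 head=1 tape=_[2]2____   (q0,2)→(q0,_,+1)
state=q0 head=2 tape=__[2]____   (q0,2)→(q0,_,+1)
state=q0 head=3 tape=___[_]___   (q0,_)→(q2,1,+1)
state=q2 head=4 tape=___1[_]__   (q2,_)→(q3,1,-1)
state=q3 head=3 tape=___[1]1__   (q3,1)→(q1,1,-1)
state=q1 head=2 tape=__[_]11__   (q1,_)→(q1,_,+1)
state=q1 head=3 tape=___[1]1__   (q1,1)→(q4,2,+1)
state=q4 head=4 tape=___2[1]__   (q4,1)→(q0,1,+1)
state=q0 head=5 tape=___21[_]_   (q0,_)→(q2,1,+1)
state=q2 head=6 tape=___211[_]   (q2,_)→(q3,1,-1)
state=q3 head=5 tape=___21[1]1   (q3,1)→(q1,1,-1)
state=q1 head=4 tape=___2[1]11   (q1,1)→(q4,2,+1)
state=q4 head=5 tape=___22[1]1   (q4,1)→(q0,1,+1)
state=q0 head=6 tape=___221[1]
At halt the head is at cell 6.

6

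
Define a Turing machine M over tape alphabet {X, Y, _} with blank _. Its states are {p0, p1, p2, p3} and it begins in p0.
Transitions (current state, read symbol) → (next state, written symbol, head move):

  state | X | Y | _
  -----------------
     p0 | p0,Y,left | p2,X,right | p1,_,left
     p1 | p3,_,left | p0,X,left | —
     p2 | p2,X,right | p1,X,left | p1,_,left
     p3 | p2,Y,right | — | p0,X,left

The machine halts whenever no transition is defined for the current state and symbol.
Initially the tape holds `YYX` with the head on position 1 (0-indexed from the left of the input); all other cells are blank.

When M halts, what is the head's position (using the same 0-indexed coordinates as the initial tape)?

p0 | __Y[Y]X_   read Y → write X, move right, go to p2
p2 | __YX[X]_   read X → write X, move right, go to p2
p2 | __YXX[_]   read _ → write _, move left, go to p1
p1 | __YX[X]_   read X → write _, move left, go to p3
p3 | __Y[X]__   read X → write Y, move right, go to p2
p2 | __YY[_]_   read _ → write _, move left, go to p1
p1 | __Y[Y]__   read Y → write X, move left, go to p0
p0 | __[Y]X__   read Y → write X, move right, go to p2
p2 | __X[X]__   read X → write X, move right, go to p2
p2 | __XX[_]_   read _ → write _, move left, go to p1
p1 | __X[X]__   read X → write _, move left, go to p3
p3 | __[X]___   read X → write Y, move right, go to p2
p2 | __Y[_]__   read _ → write _, move left, go to p1
p1 | __[Y]___   read Y → write X, move left, go to p0
p0 | _[_]X___   read _ → write _, move left, go to p1
p1 | [_]_X___
At halt the head is at cell -2.

-2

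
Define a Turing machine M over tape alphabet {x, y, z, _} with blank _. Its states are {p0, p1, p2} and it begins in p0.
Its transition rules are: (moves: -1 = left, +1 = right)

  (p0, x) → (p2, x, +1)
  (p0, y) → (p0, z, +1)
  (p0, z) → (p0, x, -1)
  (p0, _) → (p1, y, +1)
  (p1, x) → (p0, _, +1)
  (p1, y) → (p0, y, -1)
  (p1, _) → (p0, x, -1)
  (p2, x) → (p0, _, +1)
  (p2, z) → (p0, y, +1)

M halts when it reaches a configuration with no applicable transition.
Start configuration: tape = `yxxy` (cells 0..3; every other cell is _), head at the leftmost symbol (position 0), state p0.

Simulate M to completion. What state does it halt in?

p2

p0 | [y]xxy___   read y → write z, move +1, go to p0
p0 | z[x]xy___   read x → write x, move +1, go to p2
p2 | zx[x]y___   read x → write _, move +1, go to p0
p0 | zx_[y]___   read y → write z, move +1, go to p0
p0 | zx_z[_]__   read _ → write y, move +1, go to p1
p1 | zx_zy[_]_   read _ → write x, move -1, go to p0
p0 | zx_z[y]x_   read y → write z, move +1, go to p0
p0 | zx_zz[x]_   read x → write x, move +1, go to p2
p2 | zx_zzx[_]
No transition is defined for (p2, _); M halts in state p2.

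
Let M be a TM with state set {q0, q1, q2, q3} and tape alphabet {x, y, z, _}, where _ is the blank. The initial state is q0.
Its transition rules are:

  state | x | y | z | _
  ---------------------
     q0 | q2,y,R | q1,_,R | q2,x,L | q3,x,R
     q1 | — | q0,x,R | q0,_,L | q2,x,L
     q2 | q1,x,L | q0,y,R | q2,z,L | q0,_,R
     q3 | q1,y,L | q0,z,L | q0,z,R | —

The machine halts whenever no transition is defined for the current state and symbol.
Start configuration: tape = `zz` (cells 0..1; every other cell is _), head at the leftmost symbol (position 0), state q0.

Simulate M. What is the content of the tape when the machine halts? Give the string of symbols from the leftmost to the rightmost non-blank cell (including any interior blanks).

q0 | _[z]z___   read z → write x, move L, go to q2
q2 | [_]xz___   read _ → write _, move R, go to q0
q0 | _[x]z___   read x → write y, move R, go to q2
q2 | _y[z]___   read z → write z, move L, go to q2
q2 | _[y]z___   read y → write y, move R, go to q0
q0 | _y[z]___   read z → write x, move L, go to q2
q2 | _[y]x___   read y → write y, move R, go to q0
q0 | _y[x]___   read x → write y, move R, go to q2
q2 | _yy[_]__   read _ → write _, move R, go to q0
q0 | _yy_[_]_   read _ → write x, move R, go to q3
q3 | _yy_x[_]
The non-blank tape span at halt is yy_x.

yy_x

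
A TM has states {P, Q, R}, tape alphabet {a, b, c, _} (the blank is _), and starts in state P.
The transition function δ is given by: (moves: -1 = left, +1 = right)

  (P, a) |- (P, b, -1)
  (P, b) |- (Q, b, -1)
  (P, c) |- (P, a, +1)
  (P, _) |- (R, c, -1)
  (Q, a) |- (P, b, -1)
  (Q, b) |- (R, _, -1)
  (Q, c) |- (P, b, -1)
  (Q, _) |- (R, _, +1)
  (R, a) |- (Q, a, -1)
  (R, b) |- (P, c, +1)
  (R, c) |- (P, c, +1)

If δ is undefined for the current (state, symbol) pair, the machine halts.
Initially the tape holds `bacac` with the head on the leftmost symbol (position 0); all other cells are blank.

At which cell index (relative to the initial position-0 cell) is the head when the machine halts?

-2

P | __[b]acac   read b → write b, move -1, go to Q
Q | _[_]bacac   read _ → write _, move +1, go to R
R | __[b]acac   read b → write c, move +1, go to P
P | __c[a]cac   read a → write b, move -1, go to P
P | __[c]bcac   read c → write a, move +1, go to P
P | __a[b]cac   read b → write b, move -1, go to Q
Q | __[a]bcac   read a → write b, move -1, go to P
P | _[_]bbcac   read _ → write c, move -1, go to R
R | [_]cbbcac
At halt the head is at cell -2.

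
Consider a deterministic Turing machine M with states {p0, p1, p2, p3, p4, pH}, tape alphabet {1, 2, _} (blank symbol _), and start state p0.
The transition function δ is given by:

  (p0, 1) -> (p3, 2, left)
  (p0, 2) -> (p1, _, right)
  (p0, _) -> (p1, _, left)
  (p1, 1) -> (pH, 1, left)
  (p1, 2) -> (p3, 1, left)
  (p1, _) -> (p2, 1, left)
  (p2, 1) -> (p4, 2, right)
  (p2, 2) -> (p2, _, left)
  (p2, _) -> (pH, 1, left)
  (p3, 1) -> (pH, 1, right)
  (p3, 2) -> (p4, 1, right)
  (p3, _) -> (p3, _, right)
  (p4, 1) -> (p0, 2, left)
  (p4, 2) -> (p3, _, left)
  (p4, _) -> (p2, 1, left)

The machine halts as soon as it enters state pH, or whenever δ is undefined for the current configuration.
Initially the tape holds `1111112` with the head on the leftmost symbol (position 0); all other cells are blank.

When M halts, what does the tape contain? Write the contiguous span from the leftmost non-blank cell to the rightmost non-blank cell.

1_11112

state=p0 head=0 tape=_[1]111112   (p0,1)→(p3,2,left)
state=p3 head=-1 tape=[_]2111112   (p3,_)→(p3,_,right)
state=p3 head=0 tape=_[2]111112   (p3,2)→(p4,1,right)
state=p4 head=1 tape=_1[1]11112   (p4,1)→(p0,2,left)
state=p0 head=0 tape=_[1]211112   (p0,1)→(p3,2,left)
state=p3 head=-1 tape=[_]2211112   (p3,_)→(p3,_,right)
state=p3 head=0 tape=_[2]211112   (p3,2)→(p4,1,right)
state=p4 head=1 tape=_1[2]11112   (p4,2)→(p3,_,left)
state=p3 head=0 tape=_[1]_11112   (p3,1)→(pH,1,right)
state=pH head=1 tape=_1[_]11112
The non-blank tape span at halt is 1_11112.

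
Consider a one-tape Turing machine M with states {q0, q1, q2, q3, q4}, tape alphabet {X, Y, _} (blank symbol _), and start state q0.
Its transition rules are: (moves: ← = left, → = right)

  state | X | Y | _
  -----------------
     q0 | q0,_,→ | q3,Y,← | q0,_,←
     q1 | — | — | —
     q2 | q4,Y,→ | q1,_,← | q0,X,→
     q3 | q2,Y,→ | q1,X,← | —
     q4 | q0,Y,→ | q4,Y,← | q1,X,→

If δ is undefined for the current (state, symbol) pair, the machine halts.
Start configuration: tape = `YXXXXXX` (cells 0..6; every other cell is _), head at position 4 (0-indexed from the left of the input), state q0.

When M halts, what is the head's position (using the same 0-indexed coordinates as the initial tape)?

state=q0 head=4 tape=_YXXX[X]XX_   (q0,X)→(q0,_,→)
state=q0 head=5 tape=_YXXX_[X]X_   (q0,X)→(q0,_,→)
state=q0 head=6 tape=_YXXX__[X]_   (q0,X)→(q0,_,→)
state=q0 head=7 tape=_YXXX___[_]   (q0,_)→(q0,_,←)
state=q0 head=6 tape=_YXXX__[_]_   (q0,_)→(q0,_,←)
state=q0 head=5 tape=_YXXX_[_]__   (q0,_)→(q0,_,←)
state=q0 head=4 tape=_YXXX[_]___   (q0,_)→(q0,_,←)
state=q0 head=3 tape=_YXX[X]____   (q0,X)→(q0,_,→)
state=q0 head=4 tape=_YXX_[_]___   (q0,_)→(q0,_,←)
state=q0 head=3 tape=_YXX[_]____   (q0,_)→(q0,_,←)
state=q0 head=2 tape=_YX[X]_____   (q0,X)→(q0,_,→)
state=q0 head=3 tape=_YX_[_]____   (q0,_)→(q0,_,←)
state=q0 head=2 tape=_YX[_]_____   (q0,_)→(q0,_,←)
state=q0 head=1 tape=_Y[X]______   (q0,X)→(q0,_,→)
state=q0 head=2 tape=_Y_[_]_____   (q0,_)→(q0,_,←)
state=q0 head=1 tape=_Y[_]______   (q0,_)→(q0,_,←)
state=q0 head=0 tape=_[Y]_______   (q0,Y)→(q3,Y,←)
state=q3 head=-1 tape=[_]Y_______
At halt the head is at cell -1.

-1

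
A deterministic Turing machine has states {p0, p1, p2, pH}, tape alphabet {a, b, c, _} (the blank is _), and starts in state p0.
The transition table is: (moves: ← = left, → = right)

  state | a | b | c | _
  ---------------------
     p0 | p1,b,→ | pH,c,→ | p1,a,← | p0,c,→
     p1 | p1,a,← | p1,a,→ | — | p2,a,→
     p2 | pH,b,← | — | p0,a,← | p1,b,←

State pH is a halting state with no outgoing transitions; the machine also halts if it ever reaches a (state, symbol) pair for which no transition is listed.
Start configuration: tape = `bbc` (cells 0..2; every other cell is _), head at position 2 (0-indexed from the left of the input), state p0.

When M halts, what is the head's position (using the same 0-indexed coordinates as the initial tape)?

-1

state=p0 head=2 tape=_bb[c]   (p0,c)→(p1,a,←)
state=p1 head=1 tape=_b[b]a   (p1,b)→(p1,a,→)
state=p1 head=2 tape=_ba[a]   (p1,a)→(p1,a,←)
state=p1 head=1 tape=_b[a]a   (p1,a)→(p1,a,←)
state=p1 head=0 tape=_[b]aa   (p1,b)→(p1,a,→)
state=p1 head=1 tape=_a[a]a   (p1,a)→(p1,a,←)
state=p1 head=0 tape=_[a]aa   (p1,a)→(p1,a,←)
state=p1 head=-1 tape=[_]aaa   (p1,_)→(p2,a,→)
state=p2 head=0 tape=a[a]aa   (p2,a)→(pH,b,←)
state=pH head=-1 tape=[a]baa
At halt the head is at cell -1.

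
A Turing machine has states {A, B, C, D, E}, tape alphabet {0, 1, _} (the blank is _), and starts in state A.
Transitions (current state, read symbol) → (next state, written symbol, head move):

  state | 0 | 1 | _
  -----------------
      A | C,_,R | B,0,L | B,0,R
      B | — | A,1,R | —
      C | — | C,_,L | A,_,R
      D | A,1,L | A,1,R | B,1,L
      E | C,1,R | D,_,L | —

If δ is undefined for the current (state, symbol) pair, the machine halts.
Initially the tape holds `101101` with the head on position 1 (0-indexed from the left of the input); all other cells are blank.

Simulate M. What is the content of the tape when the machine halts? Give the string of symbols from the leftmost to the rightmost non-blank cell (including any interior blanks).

state=A head=1 tape=1[0]1101_   (A,0)→(C,_,R)
state=C head=2 tape=1_[1]101_   (C,1)→(C,_,L)
state=C head=1 tape=1[_]_101_   (C,_)→(A,_,R)
state=A head=2 tape=1_[_]101_   (A,_)→(B,0,R)
state=B head=3 tape=1_0[1]01_   (B,1)→(A,1,R)
state=A head=4 tape=1_01[0]1_   (A,0)→(C,_,R)
state=C head=5 tape=1_01_[1]_   (C,1)→(C,_,L)
state=C head=4 tape=1_01[_]__   (C,_)→(A,_,R)
state=A head=5 tape=1_01_[_]_   (A,_)→(B,0,R)
state=B head=6 tape=1_01_0[_]
The non-blank tape span at halt is 1_01_0.

1_01_0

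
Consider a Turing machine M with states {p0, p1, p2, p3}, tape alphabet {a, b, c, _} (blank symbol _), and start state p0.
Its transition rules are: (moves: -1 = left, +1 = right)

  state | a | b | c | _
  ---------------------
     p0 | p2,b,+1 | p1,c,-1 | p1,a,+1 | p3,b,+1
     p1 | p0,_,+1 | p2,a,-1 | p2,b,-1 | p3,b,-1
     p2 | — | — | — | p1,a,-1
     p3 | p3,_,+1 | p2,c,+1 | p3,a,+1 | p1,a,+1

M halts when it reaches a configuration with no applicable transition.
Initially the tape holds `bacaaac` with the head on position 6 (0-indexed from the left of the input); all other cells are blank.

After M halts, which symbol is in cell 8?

state=p0 head=6 tape=bacaaa[c]__   (p0,c)→(p1,a,+1)
state=p1 head=7 tape=bacaaaa[_]_   (p1,_)→(p3,b,-1)
state=p3 head=6 tape=bacaaa[a]b_   (p3,a)→(p3,_,+1)
state=p3 head=7 tape=bacaaa_[b]_   (p3,b)→(p2,c,+1)
state=p2 head=8 tape=bacaaa_c[_]   (p2,_)→(p1,a,-1)
state=p1 head=7 tape=bacaaa_[c]a   (p1,c)→(p2,b,-1)
state=p2 head=6 tape=bacaaa[_]ba   (p2,_)→(p1,a,-1)
state=p1 head=5 tape=bacaa[a]aba   (p1,a)→(p0,_,+1)
state=p0 head=6 tape=bacaa_[a]ba   (p0,a)→(p2,b,+1)
state=p2 head=7 tape=bacaa_b[b]a
Cell 8 holds a when M halts.

a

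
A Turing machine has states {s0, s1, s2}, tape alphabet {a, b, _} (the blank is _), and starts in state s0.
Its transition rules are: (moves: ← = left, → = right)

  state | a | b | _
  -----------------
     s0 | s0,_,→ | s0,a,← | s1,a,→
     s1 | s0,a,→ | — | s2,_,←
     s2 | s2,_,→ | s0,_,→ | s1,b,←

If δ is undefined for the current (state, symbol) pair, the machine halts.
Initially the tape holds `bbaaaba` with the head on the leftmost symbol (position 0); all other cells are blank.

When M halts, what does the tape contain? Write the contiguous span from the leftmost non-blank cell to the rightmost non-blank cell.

s0 | _[b]baaaba__   read b → write a, move ←, go to s0
s0 | [_]abaaaba__   read _ → write a, move →, go to s1
s1 | a[a]baaaba__   read a → write a, move →, go to s0
s0 | aa[b]aaaba__   read b → write a, move ←, go to s0
s0 | a[a]aaaaba__   read a → write _, move →, go to s0
s0 | a_[a]aaaba__   read a → write _, move →, go to s0
s0 | a__[a]aaba__   read a → write _, move →, go to s0
s0 | a___[a]aba__   read a → write _, move →, go to s0
s0 | a____[a]ba__   read a → write _, move →, go to s0
s0 | a_____[b]a__   read b → write a, move ←, go to s0
s0 | a____[_]aa__   read _ → write a, move →, go to s1
s1 | a____a[a]a__   read a → write a, move →, go to s0
s0 | a____aa[a]__   read a → write _, move →, go to s0
s0 | a____aa_[_]_   read _ → write a, move →, go to s1
s1 | a____aa_a[_]   read _ → write _, move ←, go to s2
s2 | a____aa_[a]_   read a → write _, move →, go to s2
s2 | a____aa__[_]   read _ → write b, move ←, go to s1
s1 | a____aa_[_]b   read _ → write _, move ←, go to s2
s2 | a____aa[_]_b   read _ → write b, move ←, go to s1
s1 | a____a[a]b_b   read a → write a, move →, go to s0
s0 | a____aa[b]_b   read b → write a, move ←, go to s0
s0 | a____a[a]a_b   read a → write _, move →, go to s0
s0 | a____a_[a]_b   read a → write _, move →, go to s0
s0 | a____a__[_]b   read _ → write a, move →, go to s1
s1 | a____a__a[b]
The non-blank tape span at halt is a____a__ab.

a____a__ab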